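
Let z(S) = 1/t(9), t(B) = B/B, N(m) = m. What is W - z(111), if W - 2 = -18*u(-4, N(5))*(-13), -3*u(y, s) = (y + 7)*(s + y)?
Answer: -233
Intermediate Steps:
u(y, s) = -(7 + y)*(s + y)/3 (u(y, s) = -(y + 7)*(s + y)/3 = -(7 + y)*(s + y)/3)
t(B) = 1
W = -232 (W = 2 - 18*(-7/3*5 - 7/3*(-4) - ⅓*(-4)² - ⅓*5*(-4))*(-13) = 2 - 18*(-35/3 + 28/3 - ⅓*16 + 20/3)*(-13) = 2 - 18*(-35/3 + 28/3 - 16/3 + 20/3)*(-13) = 2 - 18*(-1)*(-13) = 2 + 18*(-13) = 2 - 234 = -232)
z(S) = 1 (z(S) = 1/1 = 1)
W - z(111) = -232 - 1*1 = -232 - 1 = -233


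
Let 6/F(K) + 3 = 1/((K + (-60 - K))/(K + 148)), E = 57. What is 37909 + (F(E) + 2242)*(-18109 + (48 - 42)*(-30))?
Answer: -3153067425/77 ≈ -4.0949e+7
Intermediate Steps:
F(K) = 6/(-82/15 - K/60) (F(K) = 6/(-3 + 1/((K + (-60 - K))/(K + 148))) = 6/(-3 + 1/(-60/(148 + K))) = 6/(-3 + (-37/15 - K/60)) = 6/(-82/15 - K/60))
37909 + (F(E) + 2242)*(-18109 + (48 - 42)*(-30)) = 37909 + (-360/(328 + 57) + 2242)*(-18109 + (48 - 42)*(-30)) = 37909 + (-360/385 + 2242)*(-18109 + 6*(-30)) = 37909 + (-360*1/385 + 2242)*(-18109 - 180) = 37909 + (-72/77 + 2242)*(-18289) = 37909 + (172562/77)*(-18289) = 37909 - 3155986418/77 = -3153067425/77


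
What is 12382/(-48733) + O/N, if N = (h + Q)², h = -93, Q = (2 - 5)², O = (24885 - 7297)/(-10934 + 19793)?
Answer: -193282652431/761564041308 ≈ -0.25380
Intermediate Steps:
O = 17588/8859 ≈ 1.9853
Q = 9 (Q = (-3)² = 9)
N = 7056 (N = (-93 + 9)² = (-84)² = 7056)
12382/(-48733) + O/N = 12382/(-48733) + (17588/8859)/7056 = 12382*(-1/48733) + (17588/8859)*(1/7056) = -12382/48733 + 4397/15627276 = -193282652431/761564041308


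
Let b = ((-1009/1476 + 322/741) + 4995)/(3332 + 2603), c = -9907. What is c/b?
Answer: -21436120861740/1820946341 ≈ -11772.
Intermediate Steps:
b = 1820946341/2163734820 (b = ((-1009*1/1476 + 322*(1/741)) + 4995)/5935 = ((-1009/1476 + 322/741) + 4995)*(1/5935) = (-90799/364572 + 4995)*(1/5935) = (1820946341/364572)*(1/5935) = 1820946341/2163734820 ≈ 0.84158)
c/b = -9907/1820946341/2163734820 = -9907*2163734820/1820946341 = -21436120861740/1820946341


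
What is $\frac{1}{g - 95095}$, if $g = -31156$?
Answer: $- \frac{1}{126251} \approx -7.9207 \cdot 10^{-6}$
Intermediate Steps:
$\frac{1}{g - 95095} = \frac{1}{-31156 - 95095} = \frac{1}{-126251} = - \frac{1}{126251}$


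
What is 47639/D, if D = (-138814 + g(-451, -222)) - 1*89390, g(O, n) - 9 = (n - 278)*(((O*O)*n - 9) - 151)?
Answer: 47639/22577362805 ≈ 2.1100e-6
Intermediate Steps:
g(O, n) = 9 + (-278 + n)*(-160 + n*O²) (g(O, n) = 9 + (n - 278)*(((O*O)*n - 9) - 151) = 9 + (-278 + n)*((O²*n - 9) - 151) = 9 + (-278 + n)*((n*O² - 9) - 151) = 9 + (-278 + n)*((-9 + n*O²) - 151) = 9 + (-278 + n)*(-160 + n*O²))
D = 22577362805 (D = (-138814 + (44489 - 160*(-222) + (-451)²*(-222)² - 278*(-222)*(-451)²)) - 1*89390 = (-138814 + (44489 + 35520 + 203401*49284 - 278*(-222)*203401)) - 89390 = (-138814 + (44489 + 35520 + 10024414884 + 12553096116)) - 89390 = (-138814 + 22577591009) - 89390 = 22577452195 - 89390 = 22577362805)
47639/D = 47639/22577362805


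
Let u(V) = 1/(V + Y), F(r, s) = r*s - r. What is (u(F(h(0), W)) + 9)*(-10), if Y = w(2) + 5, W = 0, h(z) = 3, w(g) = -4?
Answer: -85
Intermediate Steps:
Y = 1 (Y = -4 + 5 = 1)
F(r, s) = -r + r*s
u(V) = 1/(1 + V) (u(V) = 1/(V + 1) = 1/(1 + V))
(u(F(h(0), W)) + 9)*(-10) = (1/(1 + 3*(-1 + 0)) + 9)*(-10) = (1/(1 + 3*(-1)) + 9)*(-10) = (1/(1 - 3) + 9)*(-10) = (1/(-2) + 9)*(-10) = (-½ + 9)*(-10) = (17/2)*(-10) = -85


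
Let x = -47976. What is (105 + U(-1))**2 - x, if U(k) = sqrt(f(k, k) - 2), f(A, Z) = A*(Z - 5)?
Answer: 59425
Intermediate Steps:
f(A, Z) = A*(-5 + Z)
U(k) = sqrt(-2 + k*(-5 + k)) (U(k) = sqrt(k*(-5 + k) - 2) = sqrt(-2 + k*(-5 + k)))
(105 + U(-1))**2 - x = (105 + sqrt(-2 - (-5 - 1)))**2 - 1*(-47976) = (105 + sqrt(-2 - 1*(-6)))**2 + 47976 = (105 + sqrt(-2 + 6))**2 + 47976 = (105 + sqrt(4))**2 + 47976 = (105 + 2)**2 + 47976 = 107**2 + 47976 = 11449 + 47976 = 59425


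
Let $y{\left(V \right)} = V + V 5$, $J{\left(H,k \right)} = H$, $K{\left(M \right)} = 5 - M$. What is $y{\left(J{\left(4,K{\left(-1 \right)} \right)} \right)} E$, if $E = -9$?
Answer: $-216$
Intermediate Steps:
$y{\left(V \right)} = 6 V$ ($y{\left(V \right)} = V + 5 V = 6 V$)
$y{\left(J{\left(4,K{\left(-1 \right)} \right)} \right)} E = 6 \cdot 4 \left(-9\right) = 24 \left(-9\right) = -216$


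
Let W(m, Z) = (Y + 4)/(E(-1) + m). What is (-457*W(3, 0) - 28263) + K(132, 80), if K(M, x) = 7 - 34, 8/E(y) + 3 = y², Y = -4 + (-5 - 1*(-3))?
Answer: -29204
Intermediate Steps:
Y = -6 (Y = -4 + (-5 + 3) = -4 - 2 = -6)
E(y) = 8/(-3 + y²)
K(M, x) = -27
W(m, Z) = -2/(-4 + m) (W(m, Z) = (-6 + 4)/(8/(-3 + (-1)²) + m) = -2/(8/(-3 + 1) + m) = -2/(8/(-2) + m) = -2/(8*(-½) + m) = -2/(-4 + m))
(-457*W(3, 0) - 28263) + K(132, 80) = (-(-914)/(-4 + 3) - 28263) - 27 = (-(-914)/(-1) - 28263) - 27 = (-(-914)*(-1) - 28263) - 27 = (-457*2 - 28263) - 27 = (-914 - 28263) - 27 = -29177 - 27 = -29204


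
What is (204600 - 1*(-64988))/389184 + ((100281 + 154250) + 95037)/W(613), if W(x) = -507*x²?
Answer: 4268706667141/6178778685456 ≈ 0.69087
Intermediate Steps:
(204600 - 1*(-64988))/389184 + ((100281 + 154250) + 95037)/W(613) = (204600 - 1*(-64988))/389184 + ((100281 + 154250) + 95037)/((-507*613²)) = (204600 + 64988)*(1/389184) + (254531 + 95037)/((-507*375769)) = 269588*(1/389184) + 349568/(-190514883) = 67397/97296 + 349568*(-1/190514883) = 67397/97296 - 349568/190514883 = 4268706667141/6178778685456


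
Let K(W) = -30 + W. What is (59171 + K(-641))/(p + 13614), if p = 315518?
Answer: 14625/82283 ≈ 0.17774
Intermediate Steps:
(59171 + K(-641))/(p + 13614) = (59171 + (-30 - 641))/(315518 + 13614) = (59171 - 671)/329132 = 58500*(1/329132) = 14625/82283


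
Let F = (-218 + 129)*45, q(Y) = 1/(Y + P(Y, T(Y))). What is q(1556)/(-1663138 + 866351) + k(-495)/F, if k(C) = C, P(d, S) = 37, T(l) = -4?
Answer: 13962098512/112966070499 ≈ 0.12360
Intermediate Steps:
q(Y) = 1/(37 + Y) (q(Y) = 1/(Y + 37) = 1/(37 + Y))
F = -4005 (F = -89*45 = -4005)
q(1556)/(-1663138 + 866351) + k(-495)/F = 1/((37 + 1556)*(-1663138 + 866351)) - 495/(-4005) = 1/(1593*(-796787)) - 495*(-1/4005) = (1/1593)*(-1/796787) + 11/89 = -1/1269281691 + 11/89 = 13962098512/112966070499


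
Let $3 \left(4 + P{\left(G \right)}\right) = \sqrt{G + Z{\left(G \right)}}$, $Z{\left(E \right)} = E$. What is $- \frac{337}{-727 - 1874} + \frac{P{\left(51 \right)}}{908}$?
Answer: $\frac{73898}{590427} + \frac{\sqrt{102}}{2724} \approx 0.12887$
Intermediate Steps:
$P{\left(G \right)} = -4 + \frac{\sqrt{2} \sqrt{G}}{3}$ ($P{\left(G \right)} = -4 + \frac{\sqrt{G + G}}{3} = -4 + \frac{\sqrt{2 G}}{3} = -4 + \frac{\sqrt{2} \sqrt{G}}{3}$)
$- \frac{337}{-727 - 1874} + \frac{P{\left(51 \right)}}{908} = - \frac{337}{-727 - 1874} + \frac{-4 + \frac{\sqrt{2} \sqrt{51}}{3}}{908} = - \frac{337}{-727 - 1874} + \left(-4 + \frac{\sqrt{102}}{3}\right) \frac{1}{908} = - \frac{337}{-2601} - \left(\frac{1}{227} - \frac{\sqrt{102}}{2724}\right) = \left(-337\right) \left(- \frac{1}{2601}\right) - \left(\frac{1}{227} - \frac{\sqrt{102}}{2724}\right) = \frac{337}{2601} - \left(\frac{1}{227} - \frac{\sqrt{102}}{2724}\right) = \frac{73898}{590427} + \frac{\sqrt{102}}{2724}$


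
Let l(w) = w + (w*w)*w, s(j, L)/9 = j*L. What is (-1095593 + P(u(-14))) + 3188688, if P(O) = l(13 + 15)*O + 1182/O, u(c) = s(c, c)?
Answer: 12014549807/294 ≈ 4.0866e+7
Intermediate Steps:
s(j, L) = 9*L*j (s(j, L) = 9*(j*L) = 9*(L*j) = 9*L*j)
l(w) = w + w**3 (l(w) = w + w**2*w = w + w**3)
u(c) = 9*c**2 (u(c) = 9*c*c = 9*c**2)
P(O) = 1182/O + 21980*O (P(O) = ((13 + 15) + (13 + 15)**3)*O + 1182/O = (28 + 28**3)*O + 1182/O = (28 + 21952)*O + 1182/O = 21980*O + 1182/O = 1182/O + 21980*O)
(-1095593 + P(u(-14))) + 3188688 = (-1095593 + (1182/((9*(-14)**2)) + 21980*(9*(-14)**2))) + 3188688 = (-1095593 + (1182/((9*196)) + 21980*(9*196))) + 3188688 = (-1095593 + (1182/1764 + 21980*1764)) + 3188688 = (-1095593 + (1182*(1/1764) + 38772720)) + 3188688 = (-1095593 + (197/294 + 38772720)) + 3188688 = (-1095593 + 11399179877/294) + 3188688 = 11077075535/294 + 3188688 = 12014549807/294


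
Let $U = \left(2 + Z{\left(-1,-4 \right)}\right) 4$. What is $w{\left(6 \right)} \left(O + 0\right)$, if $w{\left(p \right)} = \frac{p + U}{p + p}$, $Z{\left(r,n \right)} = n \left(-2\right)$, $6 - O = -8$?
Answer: $\frac{161}{3} \approx 53.667$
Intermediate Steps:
$O = 14$ ($O = 6 - -8 = 6 + 8 = 14$)
$Z{\left(r,n \right)} = - 2 n$
$U = 40$ ($U = \left(2 - -8\right) 4 = \left(2 + 8\right) 4 = 10 \cdot 4 = 40$)
$w{\left(p \right)} = \frac{40 + p}{2 p}$ ($w{\left(p \right)} = \frac{p + 40}{p + p} = \frac{40 + p}{2 p}$)
$w{\left(6 \right)} \left(O + 0\right) = \frac{40 + 6}{2 \cdot 6} \left(14 + 0\right) = \frac{1}{2} \cdot \frac{1}{6} \cdot 46 \cdot 14 = \frac{23}{6} \cdot 14 = \frac{161}{3}$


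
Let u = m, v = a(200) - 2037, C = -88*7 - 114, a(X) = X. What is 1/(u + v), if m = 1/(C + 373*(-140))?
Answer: -52950/97269151 ≈ -0.00054437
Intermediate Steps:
C = -730 (C = -616 - 114 = -730)
v = -1837 (v = 200 - 2037 = -1837)
m = -1/52950 (m = 1/(-730 + 373*(-140)) = 1/(-730 - 52220) = 1/(-52950) = -1/52950 ≈ -1.8886e-5)
u = -1/52950 ≈ -1.8886e-5
1/(u + v) = 1/(-1/52950 - 1837) = 1/(-97269151/52950) = -52950/97269151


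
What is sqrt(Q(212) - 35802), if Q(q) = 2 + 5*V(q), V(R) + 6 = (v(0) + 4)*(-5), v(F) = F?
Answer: I*sqrt(35930) ≈ 189.55*I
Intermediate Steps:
V(R) = -26 (V(R) = -6 + (0 + 4)*(-5) = -6 + 4*(-5) = -6 - 20 = -26)
Q(q) = -128 (Q(q) = 2 + 5*(-26) = 2 - 130 = -128)
sqrt(Q(212) - 35802) = sqrt(-128 - 35802) = sqrt(-35930) = I*sqrt(35930)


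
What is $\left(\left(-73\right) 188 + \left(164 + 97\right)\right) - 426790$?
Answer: $-440253$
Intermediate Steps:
$\left(\left(-73\right) 188 + \left(164 + 97\right)\right) - 426790 = \left(-13724 + 261\right) - 426790 = -13463 - 426790 = -440253$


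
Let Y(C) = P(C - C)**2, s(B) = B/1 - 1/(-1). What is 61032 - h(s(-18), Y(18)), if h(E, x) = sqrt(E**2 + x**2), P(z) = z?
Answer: 61015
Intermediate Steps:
s(B) = 1 + B (s(B) = B*1 - 1*(-1) = B + 1 = 1 + B)
Y(C) = 0 (Y(C) = (C - C)**2 = 0**2 = 0)
61032 - h(s(-18), Y(18)) = 61032 - sqrt((1 - 18)**2 + 0**2) = 61032 - sqrt((-17)**2 + 0) = 61032 - sqrt(289 + 0) = 61032 - sqrt(289) = 61032 - 1*17 = 61032 - 17 = 61015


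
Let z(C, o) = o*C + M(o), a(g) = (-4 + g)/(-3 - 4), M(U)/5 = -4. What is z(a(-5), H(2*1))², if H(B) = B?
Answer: 14884/49 ≈ 303.75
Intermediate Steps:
M(U) = -20 (M(U) = 5*(-4) = -20)
a(g) = 4/7 - g/7 (a(g) = (-4 + g)/(-7) = (-4 + g)*(-⅐) = 4/7 - g/7)
z(C, o) = -20 + C*o (z(C, o) = o*C - 20 = C*o - 20 = -20 + C*o)
z(a(-5), H(2*1))² = (-20 + (4/7 - ⅐*(-5))*(2*1))² = (-20 + (4/7 + 5/7)*2)² = (-20 + (9/7)*2)² = (-20 + 18/7)² = (-122/7)² = 14884/49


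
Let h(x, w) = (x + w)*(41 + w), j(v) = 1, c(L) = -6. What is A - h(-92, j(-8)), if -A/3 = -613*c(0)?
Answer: -7212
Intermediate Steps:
h(x, w) = (41 + w)*(w + x) (h(x, w) = (w + x)*(41 + w) = (41 + w)*(w + x))
A = -11034 (A = -(-1839)*(-6) = -3*3678 = -11034)
A - h(-92, j(-8)) = -11034 - (1**2 + 41*1 + 41*(-92) + 1*(-92)) = -11034 - (1 + 41 - 3772 - 92) = -11034 - 1*(-3822) = -11034 + 3822 = -7212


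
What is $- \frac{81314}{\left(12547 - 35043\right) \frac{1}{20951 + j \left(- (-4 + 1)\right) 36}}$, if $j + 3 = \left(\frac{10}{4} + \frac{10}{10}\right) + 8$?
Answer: $\frac{46796207}{592} \approx 79048.0$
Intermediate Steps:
$j = \frac{17}{2}$ ($j = -3 + \left(\left(\frac{10}{4} + \frac{10}{10}\right) + 8\right) = -3 + \left(\left(10 \cdot \frac{1}{4} + 10 \cdot \frac{1}{10}\right) + 8\right) = -3 + \left(\left(\frac{5}{2} + 1\right) + 8\right) = -3 + \left(\frac{7}{2} + 8\right) = -3 + \frac{23}{2} = \frac{17}{2} \approx 8.5$)
$- \frac{81314}{\left(12547 - 35043\right) \frac{1}{20951 + j \left(- (-4 + 1)\right) 36}} = - \frac{81314}{\left(12547 - 35043\right) \frac{1}{20951 + \frac{17 \left(- (-4 + 1)\right)}{2} \cdot 36}} = - \frac{81314}{\left(-22496\right) \frac{1}{20951 + \frac{17 \left(\left(-1\right) \left(-3\right)\right)}{2} \cdot 36}} = - \frac{81314}{\left(-22496\right) \frac{1}{20951 + \frac{17}{2} \cdot 3 \cdot 36}} = - \frac{81314}{\left(-22496\right) \frac{1}{20951 + \frac{51}{2} \cdot 36}} = - \frac{81314}{\left(-22496\right) \frac{1}{20951 + 918}} = - \frac{81314}{\left(-22496\right) \frac{1}{21869}} = - \frac{81314}{- \frac{1184}{1151}} = \left(-81314\right) \left(- \frac{1151}{1184}\right) = \frac{46796207}{592}$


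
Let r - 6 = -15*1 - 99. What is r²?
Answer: 11664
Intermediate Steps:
r = -108 (r = 6 + (-15*1 - 99) = 6 + (-15 - 99) = 6 - 114 = -108)
r² = (-108)² = 11664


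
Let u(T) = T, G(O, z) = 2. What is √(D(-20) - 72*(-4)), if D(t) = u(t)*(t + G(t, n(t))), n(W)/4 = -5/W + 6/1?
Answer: 18*√2 ≈ 25.456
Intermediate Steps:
n(W) = 24 - 20/W (n(W) = 4*(-5/W + 6/1) = 4*(-5/W + 6*1) = 4*(-5/W + 6) = 4*(6 - 5/W) = 24 - 20/W)
D(t) = t*(2 + t) (D(t) = t*(t + 2) = t*(2 + t))
√(D(-20) - 72*(-4)) = √(-20*(2 - 20) - 72*(-4)) = √(-20*(-18) + 288) = √(360 + 288) = √648 = 18*√2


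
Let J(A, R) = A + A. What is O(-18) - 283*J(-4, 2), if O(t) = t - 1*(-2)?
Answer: 2248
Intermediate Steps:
J(A, R) = 2*A
O(t) = 2 + t (O(t) = t + 2 = 2 + t)
O(-18) - 283*J(-4, 2) = (2 - 18) - 566*(-4) = -16 - 283*(-8) = -16 + 2264 = 2248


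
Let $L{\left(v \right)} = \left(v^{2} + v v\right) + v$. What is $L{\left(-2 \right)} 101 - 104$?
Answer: $502$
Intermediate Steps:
$L{\left(v \right)} = v + 2 v^{2}$ ($L{\left(v \right)} = \left(v^{2} + v^{2}\right) + v = 2 v^{2} + v = v + 2 v^{2}$)
$L{\left(-2 \right)} 101 - 104 = - 2 \left(1 + 2 \left(-2\right)\right) 101 - 104 = - 2 \left(1 - 4\right) 101 - 104 = \left(-2\right) \left(-3\right) 101 - 104 = 6 \cdot 101 - 104 = 606 - 104 = 502$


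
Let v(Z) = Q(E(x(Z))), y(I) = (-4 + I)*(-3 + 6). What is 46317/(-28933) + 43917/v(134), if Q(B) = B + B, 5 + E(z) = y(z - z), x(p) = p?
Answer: -1272225339/983722 ≈ -1293.3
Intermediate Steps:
y(I) = -12 + 3*I (y(I) = (-4 + I)*3 = -12 + 3*I)
E(z) = -17 (E(z) = -5 + (-12 + 3*(z - z)) = -5 + (-12 + 3*0) = -5 + (-12 + 0) = -5 - 12 = -17)
Q(B) = 2*B
v(Z) = -34 (v(Z) = 2*(-17) = -34)
46317/(-28933) + 43917/v(134) = 46317/(-28933) + 43917/(-34) = 46317*(-1/28933) + 43917*(-1/34) = -46317/28933 - 43917/34 = -1272225339/983722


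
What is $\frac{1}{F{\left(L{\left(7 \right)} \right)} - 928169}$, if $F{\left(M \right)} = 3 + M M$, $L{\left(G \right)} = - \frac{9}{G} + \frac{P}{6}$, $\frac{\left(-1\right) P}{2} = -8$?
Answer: $- \frac{441}{409320365} \approx -1.0774 \cdot 10^{-6}$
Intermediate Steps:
$P = 16$ ($P = \left(-2\right) \left(-8\right) = 16$)
$L{\left(G \right)} = \frac{8}{3} - \frac{9}{G}$ ($L{\left(G \right)} = - \frac{9}{G} + \frac{16}{6} = - \frac{9}{G} + 16 \cdot \frac{1}{6} = - \frac{9}{G} + \frac{8}{3} = \frac{8}{3} - \frac{9}{G}$)
$F{\left(M \right)} = 3 + M^{2}$
$\frac{1}{F{\left(L{\left(7 \right)} \right)} - 928169} = \frac{1}{\left(3 + \left(\frac{8}{3} - \frac{9}{7}\right)^{2}\right) - 928169} = \frac{1}{\left(3 + \left(\frac{29}{21}\right)^{2}\right) - 928169} = \frac{1}{\left(3 + \frac{841}{441}\right) - 928169} = \frac{1}{\frac{2164}{441} - 928169} = \frac{1}{- \frac{409320365}{441}} = - \frac{441}{409320365}$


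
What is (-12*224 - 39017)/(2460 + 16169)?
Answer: -41705/18629 ≈ -2.2387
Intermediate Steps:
(-12*224 - 39017)/(2460 + 16169) = (-2688 - 39017)/18629 = -41705*1/18629 = -41705/18629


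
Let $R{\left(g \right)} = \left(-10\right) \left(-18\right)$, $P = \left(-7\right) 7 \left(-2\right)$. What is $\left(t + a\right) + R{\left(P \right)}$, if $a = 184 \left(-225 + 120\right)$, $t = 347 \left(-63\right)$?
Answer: $-41001$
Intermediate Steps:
$t = -21861$
$P = 98$ ($P = \left(-49\right) \left(-2\right) = 98$)
$R{\left(g \right)} = 180$
$a = -19320$ ($a = 184 \left(-105\right) = -19320$)
$\left(t + a\right) + R{\left(P \right)} = \left(-21861 - 19320\right) + 180 = -41181 + 180 = -41001$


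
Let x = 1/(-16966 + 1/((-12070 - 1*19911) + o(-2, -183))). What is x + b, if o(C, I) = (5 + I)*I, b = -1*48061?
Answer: -483533887650/10060837 ≈ -48061.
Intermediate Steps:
b = -48061
o(C, I) = I*(5 + I)
x = -593/10060837 (x = 1/(-16966 + 1/((-12070 - 1*19911) - 183*(5 - 183))) = 1/(-16966 + 1/((-12070 - 19911) - 183*(-178))) = 1/(-16966 + 1/(-31981 + 32574)) = 1/(-16966 + 1/593) = 1/(-10060837/593) = -593/10060837 ≈ -5.8941e-5)
x + b = -593/10060837 - 48061 = -483533887650/10060837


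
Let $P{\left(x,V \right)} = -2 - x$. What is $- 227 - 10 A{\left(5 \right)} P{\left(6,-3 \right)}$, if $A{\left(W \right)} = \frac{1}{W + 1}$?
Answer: $- \frac{9080}{3} \approx -3026.7$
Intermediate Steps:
$A{\left(W \right)} = \frac{1}{1 + W}$
$- 227 - 10 A{\left(5 \right)} P{\left(6,-3 \right)} = - 227 - \frac{10}{1 + 5} \left(-2 - 6\right) = - 227 - \frac{10}{6} \left(-2 - 6\right) = - 227 \left(-10\right) \frac{1}{6} \left(-8\right) = - 227 \left(\left(- \frac{5}{3}\right) \left(-8\right)\right) = \left(-227\right) \frac{40}{3} = - \frac{9080}{3}$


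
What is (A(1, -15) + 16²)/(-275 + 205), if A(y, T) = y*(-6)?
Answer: -25/7 ≈ -3.5714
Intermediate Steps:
A(y, T) = -6*y
(A(1, -15) + 16²)/(-275 + 205) = (-6*1 + 16²)/(-275 + 205) = (-6 + 256)/(-70) = 250*(-1/70) = -25/7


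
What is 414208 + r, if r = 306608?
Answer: 720816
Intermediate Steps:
414208 + r = 414208 + 306608 = 720816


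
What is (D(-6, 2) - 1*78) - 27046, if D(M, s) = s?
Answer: -27122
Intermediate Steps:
(D(-6, 2) - 1*78) - 27046 = (2 - 1*78) - 27046 = (2 - 78) - 27046 = -76 - 27046 = -27122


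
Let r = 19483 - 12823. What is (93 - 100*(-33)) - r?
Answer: -3267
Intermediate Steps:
r = 6660
(93 - 100*(-33)) - r = (93 - 100*(-33)) - 1*6660 = (93 + 3300) - 6660 = 3393 - 6660 = -3267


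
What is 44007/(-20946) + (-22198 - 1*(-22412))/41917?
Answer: -613386325/292664494 ≈ -2.0959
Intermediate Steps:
44007/(-20946) + (-22198 - 1*(-22412))/41917 = 44007*(-1/20946) + (-22198 + 22412)*(1/41917) = -14669/6982 + 214*(1/41917) = -14669/6982 + 214/41917 = -613386325/292664494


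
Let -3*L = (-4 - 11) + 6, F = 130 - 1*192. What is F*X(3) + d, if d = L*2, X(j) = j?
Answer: -180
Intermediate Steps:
F = -62 (F = 130 - 192 = -62)
L = 3 (L = -((-4 - 11) + 6)/3 = -(-15 + 6)/3 = -⅓*(-9) = 3)
d = 6 (d = 3*2 = 6)
F*X(3) + d = -62*3 + 6 = -186 + 6 = -180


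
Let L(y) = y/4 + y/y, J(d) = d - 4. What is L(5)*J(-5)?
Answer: -81/4 ≈ -20.250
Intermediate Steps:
J(d) = -4 + d
L(y) = 1 + y/4 (L(y) = y*(¼) + 1 = y/4 + 1 = 1 + y/4)
L(5)*J(-5) = (1 + (¼)*5)*(-4 - 5) = (1 + 5/4)*(-9) = (9/4)*(-9) = -81/4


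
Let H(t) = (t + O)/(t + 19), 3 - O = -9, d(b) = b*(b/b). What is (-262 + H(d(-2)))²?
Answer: 19749136/289 ≈ 68336.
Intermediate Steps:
d(b) = b (d(b) = b*1 = b)
O = 12 (O = 3 - 1*(-9) = 3 + 9 = 12)
H(t) = (12 + t)/(19 + t) (H(t) = (t + 12)/(t + 19) = (12 + t)/(19 + t))
(-262 + H(d(-2)))² = (-262 + (12 - 2)/(19 - 2))² = (-262 + 10/17)² = (-4444/17)² = 19749136/289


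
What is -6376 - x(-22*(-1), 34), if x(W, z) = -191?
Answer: -6185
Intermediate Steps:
-6376 - x(-22*(-1), 34) = -6376 - 1*(-191) = -6376 + 191 = -6185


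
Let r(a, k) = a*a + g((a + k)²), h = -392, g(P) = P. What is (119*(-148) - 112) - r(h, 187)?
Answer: -213413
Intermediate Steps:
r(a, k) = a² + (a + k)² (r(a, k) = a*a + (a + k)² = a² + (a + k)²)
(119*(-148) - 112) - r(h, 187) = (119*(-148) - 112) - ((-392)² + (-392 + 187)²) = (-17612 - 112) - (153664 + (-205)²) = -17724 - (153664 + 42025) = -17724 - 1*195689 = -17724 - 195689 = -213413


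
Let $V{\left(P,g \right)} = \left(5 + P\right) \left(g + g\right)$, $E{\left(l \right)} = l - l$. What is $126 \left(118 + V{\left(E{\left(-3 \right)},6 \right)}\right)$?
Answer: $22428$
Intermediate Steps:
$E{\left(l \right)} = 0$
$V{\left(P,g \right)} = 2 g \left(5 + P\right)$ ($V{\left(P,g \right)} = \left(5 + P\right) 2 g = 2 g \left(5 + P\right)$)
$126 \left(118 + V{\left(E{\left(-3 \right)},6 \right)}\right) = 126 \left(118 + 2 \cdot 6 \left(5 + 0\right)\right) = 126 \left(118 + 2 \cdot 6 \cdot 5\right) = 126 \left(118 + 60\right) = 126 \cdot 178 = 22428$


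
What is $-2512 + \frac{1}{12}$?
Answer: $- \frac{30143}{12} \approx -2511.9$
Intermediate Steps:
$-2512 + \frac{1}{12} = - \frac{30143}{12}$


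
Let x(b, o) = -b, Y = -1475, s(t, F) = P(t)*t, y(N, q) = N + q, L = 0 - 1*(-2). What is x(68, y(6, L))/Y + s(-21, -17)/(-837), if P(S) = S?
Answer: -65951/137175 ≈ -0.48078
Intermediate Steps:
L = 2 (L = 0 + 2 = 2)
s(t, F) = t**2 (s(t, F) = t*t = t**2)
x(68, y(6, L))/Y + s(-21, -17)/(-837) = -1*68/(-1475) + (-21)**2/(-837) = -68*(-1/1475) + 441*(-1/837) = 68/1475 - 49/93 = -65951/137175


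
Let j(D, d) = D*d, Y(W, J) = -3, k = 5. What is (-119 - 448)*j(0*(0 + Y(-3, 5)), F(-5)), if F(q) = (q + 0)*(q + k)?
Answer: 0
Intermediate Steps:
F(q) = q*(5 + q) (F(q) = (q + 0)*(q + 5) = q*(5 + q))
(-119 - 448)*j(0*(0 + Y(-3, 5)), F(-5)) = (-119 - 448)*((0*(0 - 3))*(-5*(5 - 5))) = -567*0*(-3)*(-5*0) = -0*0 = -567*0 = 0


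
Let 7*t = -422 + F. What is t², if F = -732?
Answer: 1331716/49 ≈ 27178.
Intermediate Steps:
t = -1154/7 (t = (-422 - 732)/7 = (⅐)*(-1154) = -1154/7 ≈ -164.86)
t² = (-1154/7)² = 1331716/49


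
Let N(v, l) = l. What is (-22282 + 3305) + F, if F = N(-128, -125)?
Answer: -19102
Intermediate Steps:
F = -125
(-22282 + 3305) + F = (-22282 + 3305) - 125 = -18977 - 125 = -19102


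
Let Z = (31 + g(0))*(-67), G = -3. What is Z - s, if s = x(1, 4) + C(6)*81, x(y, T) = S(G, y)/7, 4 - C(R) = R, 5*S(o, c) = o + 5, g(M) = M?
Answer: -67027/35 ≈ -1915.1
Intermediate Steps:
S(o, c) = 1 + o/5 (S(o, c) = (o + 5)/5 = (5 + o)/5 = 1 + o/5)
C(R) = 4 - R
Z = -2077 (Z = (31 + 0)*(-67) = 31*(-67) = -2077)
x(y, T) = 2/35 (x(y, T) = (1 + (⅕)*(-3))/7 = (1 - ⅗)*(⅐) = (⅖)*(⅐) = 2/35)
s = -5668/35 (s = 2/35 + (4 - 1*6)*81 = 2/35 + (4 - 6)*81 = 2/35 - 2*81 = 2/35 - 162 = -5668/35 ≈ -161.94)
Z - s = -2077 - 1*(-5668/35) = -2077 + 5668/35 = -67027/35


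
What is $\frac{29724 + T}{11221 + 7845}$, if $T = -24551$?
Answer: $\frac{5173}{19066} \approx 0.27132$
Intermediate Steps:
$\frac{29724 + T}{11221 + 7845} = \frac{29724 - 24551}{11221 + 7845} = \frac{5173}{19066}$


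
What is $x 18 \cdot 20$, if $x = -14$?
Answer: $-5040$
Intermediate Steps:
$x 18 \cdot 20 = \left(-14\right) 18 \cdot 20 = \left(-252\right) 20 = -5040$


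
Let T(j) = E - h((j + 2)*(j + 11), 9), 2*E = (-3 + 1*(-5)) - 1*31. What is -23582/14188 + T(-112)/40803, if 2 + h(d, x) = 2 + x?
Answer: -80218392/48242747 ≈ -1.6628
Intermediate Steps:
h(d, x) = x (h(d, x) = -2 + (2 + x) = x)
E = -39/2 (E = ((-3 + 1*(-5)) - 1*31)/2 = ((-3 - 5) - 31)/2 = (-8 - 31)/2 = (½)*(-39) = -39/2 ≈ -19.500)
T(j) = -57/2 (T(j) = -39/2 - 1*9 = -39/2 - 9 = -57/2)
-23582/14188 + T(-112)/40803 = -23582/14188 - 57/2/40803 = -23582*1/14188 - 57/2*1/40803 = -11791/7094 - 19/27202 = -80218392/48242747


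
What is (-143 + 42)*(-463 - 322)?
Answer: 79285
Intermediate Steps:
(-143 + 42)*(-463 - 322) = -101*(-785) = 79285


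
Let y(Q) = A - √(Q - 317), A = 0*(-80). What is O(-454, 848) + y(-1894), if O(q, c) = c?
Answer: 848 - I*√2211 ≈ 848.0 - 47.021*I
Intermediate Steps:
A = 0
y(Q) = -√(-317 + Q) (y(Q) = 0 - √(Q - 317) = 0 - √(-317 + Q) = -√(-317 + Q))
O(-454, 848) + y(-1894) = 848 - √(-317 - 1894) = 848 - √(-2211) = 848 - I*√2211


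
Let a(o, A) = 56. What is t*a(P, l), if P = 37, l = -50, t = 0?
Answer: 0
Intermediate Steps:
t*a(P, l) = 0*56 = 0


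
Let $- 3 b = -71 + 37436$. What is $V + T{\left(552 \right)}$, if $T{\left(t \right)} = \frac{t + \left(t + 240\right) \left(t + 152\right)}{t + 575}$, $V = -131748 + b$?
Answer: $- \frac{161958661}{1127} \approx -1.4371 \cdot 10^{5}$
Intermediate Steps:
$b = -12455$ ($b = - \frac{-71 + 37436}{3} = \left(- \frac{1}{3}\right) 37365 = -12455$)
$V = -144203$ ($V = -131748 - 12455 = -144203$)
$T{\left(t \right)} = \frac{t + \left(152 + t\right) \left(240 + t\right)}{575 + t}$ ($T{\left(t \right)} = \frac{t + \left(240 + t\right) \left(152 + t\right)}{575 + t} = \frac{t + \left(152 + t\right) \left(240 + t\right)}{575 + t}$)
$V + T{\left(552 \right)} = -144203 + \frac{36480 + 552^{2} + 393 \cdot 552}{575 + 552} = -144203 + \frac{36480 + 304704 + 216936}{1127} = -144203 + \frac{1}{1127} \cdot 558120 = -144203 + \frac{558120}{1127} = - \frac{161958661}{1127}$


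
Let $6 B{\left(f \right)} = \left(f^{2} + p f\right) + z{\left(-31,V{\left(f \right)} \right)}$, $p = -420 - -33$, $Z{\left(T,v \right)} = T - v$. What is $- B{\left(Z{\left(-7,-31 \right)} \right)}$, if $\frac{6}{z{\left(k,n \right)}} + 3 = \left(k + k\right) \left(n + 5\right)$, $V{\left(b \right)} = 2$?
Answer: $\frac{634525}{437} \approx 1452.0$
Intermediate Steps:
$z{\left(k,n \right)} = \frac{6}{-3 + 2 k \left(5 + n\right)}$ ($z{\left(k,n \right)} = \frac{6}{-3 + \left(k + k\right) \left(n + 5\right)} = \frac{6}{-3 + 2 k \left(5 + n\right)}$)
$p = -387$ ($p = -420 + 33 = -387$)
$B{\left(f \right)} = - \frac{1}{437} - \frac{129 f}{2} + \frac{f^{2}}{6}$ ($B{\left(f \right)} = \frac{\left(f^{2} - 387 f\right) + \frac{6}{-3 + 10 \left(-31\right) + 2 \left(-31\right) 2}}{6} = \frac{\left(f^{2} - 387 f\right) + \frac{6}{-3 - 310 - 124}}{6} = \frac{\left(f^{2} - 387 f\right) + \frac{6}{-437}}{6} = \frac{\left(f^{2} - 387 f\right) + 6 \left(- \frac{1}{437}\right)}{6} = \frac{\left(f^{2} - 387 f\right) - \frac{6}{437}}{6} = \frac{- \frac{6}{437} + f^{2} - 387 f}{6} = - \frac{1}{437} - \frac{129 f}{2} + \frac{f^{2}}{6}$)
$- B{\left(Z{\left(-7,-31 \right)} \right)} = - (- \frac{1}{437} - \frac{129 \left(-7 - -31\right)}{2} + \frac{\left(-7 - -31\right)^{2}}{6}) = - (- \frac{1}{437} - \frac{129 \left(-7 + 31\right)}{2} + \frac{\left(-7 + 31\right)^{2}}{6}) = - (- \frac{1}{437} - 1548 + \frac{24^{2}}{6}) = - (- \frac{1}{437} - 1548 + \frac{1}{6} \cdot 576) = - (- \frac{1}{437} - 1548 + 96) = \left(-1\right) \left(- \frac{634525}{437}\right) = \frac{634525}{437}$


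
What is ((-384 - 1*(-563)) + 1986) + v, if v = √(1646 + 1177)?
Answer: 2165 + √2823 ≈ 2218.1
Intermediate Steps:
v = √2823 ≈ 53.132
((-384 - 1*(-563)) + 1986) + v = ((-384 - 1*(-563)) + 1986) + √2823 = ((-384 + 563) + 1986) + √2823 = (179 + 1986) + √2823 = 2165 + √2823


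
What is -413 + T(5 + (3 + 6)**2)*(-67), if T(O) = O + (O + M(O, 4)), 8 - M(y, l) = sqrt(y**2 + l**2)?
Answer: -12473 + 134*sqrt(1853) ≈ -6704.8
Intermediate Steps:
M(y, l) = 8 - sqrt(l**2 + y**2) (M(y, l) = 8 - sqrt(y**2 + l**2) = 8 - sqrt(l**2 + y**2))
T(O) = 8 - sqrt(16 + O**2) + 2*O (T(O) = O + (O + (8 - sqrt(4**2 + O**2))) = O + (O + (8 - sqrt(16 + O**2))) = O + (8 + O - sqrt(16 + O**2)) = 8 - sqrt(16 + O**2) + 2*O)
-413 + T(5 + (3 + 6)**2)*(-67) = -413 + (8 - sqrt(16 + (5 + (3 + 6)**2)**2) + 2*(5 + (3 + 6)**2))*(-67) = -413 + (8 - sqrt(16 + (5 + 9**2)**2) + 2*(5 + 9**2))*(-67) = -413 + (8 - sqrt(16 + (5 + 81)**2) + 2*(5 + 81))*(-67) = -413 + (8 - sqrt(16 + 86**2) + 2*86)*(-67) = -413 + (8 - sqrt(16 + 7396) + 172)*(-67) = -413 + (8 - sqrt(7412) + 172)*(-67) = -413 + (8 - 2*sqrt(1853) + 172)*(-67) = -413 + (180 - 2*sqrt(1853))*(-67) = -413 + (-12060 + 134*sqrt(1853)) = -12473 + 134*sqrt(1853)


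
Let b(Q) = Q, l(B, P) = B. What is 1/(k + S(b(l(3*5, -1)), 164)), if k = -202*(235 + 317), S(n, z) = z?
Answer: -1/111340 ≈ -8.9815e-6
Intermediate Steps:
k = -111504 (k = -202*552 = -111504)
1/(k + S(b(l(3*5, -1)), 164)) = 1/(-111504 + 164) = 1/(-111340) = -1/111340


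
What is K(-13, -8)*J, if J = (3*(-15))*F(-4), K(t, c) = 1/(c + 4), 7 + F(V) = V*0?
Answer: -315/4 ≈ -78.750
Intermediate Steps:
F(V) = -7 (F(V) = -7 + V*0 = -7 + 0 = -7)
K(t, c) = 1/(4 + c)
J = 315 (J = (3*(-15))*(-7) = -45*(-7) = 315)
K(-13, -8)*J = 315/(4 - 8) = 315/(-4) = -1/4*315 = -315/4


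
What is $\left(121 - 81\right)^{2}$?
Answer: $1600$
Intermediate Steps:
$\left(121 - 81\right)^{2} = 40^{2} = 1600$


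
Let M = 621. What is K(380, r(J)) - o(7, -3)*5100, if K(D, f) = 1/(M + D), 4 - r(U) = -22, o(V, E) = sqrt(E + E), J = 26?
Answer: 1/1001 - 5100*I*sqrt(6) ≈ 0.000999 - 12492.0*I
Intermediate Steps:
o(V, E) = sqrt(2)*sqrt(E) (o(V, E) = sqrt(2*E) = sqrt(2)*sqrt(E))
r(U) = 26 (r(U) = 4 - 1*(-22) = 4 + 22 = 26)
K(D, f) = 1/(621 + D)
K(380, r(J)) - o(7, -3)*5100 = 1/(621 + 380) - sqrt(2)*sqrt(-3)*5100 = 1/1001 - sqrt(2)*(I*sqrt(3))*5100 = 1/1001 - I*sqrt(6)*5100 = 1/1001 - 5100*I*sqrt(6)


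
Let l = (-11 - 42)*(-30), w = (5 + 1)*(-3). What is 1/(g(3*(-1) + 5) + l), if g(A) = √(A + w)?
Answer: 795/1264058 - I/632029 ≈ 0.00062893 - 1.5822e-6*I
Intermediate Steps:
w = -18 (w = 6*(-3) = -18)
g(A) = √(-18 + A) (g(A) = √(A - 18) = √(-18 + A))
l = 1590 (l = -53*(-30) = 1590)
1/(g(3*(-1) + 5) + l) = 1/(√(-18 + (3*(-1) + 5)) + 1590) = 1/(√(-18 + (-3 + 5)) + 1590) = 1/(√(-18 + 2) + 1590) = 1/(√(-16) + 1590) = 1/(4*I + 1590) = 1/(1590 + 4*I) = (1590 - 4*I)/2528116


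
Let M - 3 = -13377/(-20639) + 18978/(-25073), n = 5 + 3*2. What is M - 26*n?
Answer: -146503591522/517481647 ≈ -283.11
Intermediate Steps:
n = 11 (n = 5 + 6 = 11)
M = 1496159520/517481647 (M = 3 + (-13377/(-20639) + 18978/(-25073)) = 3 + (-13377*(-1/20639) + 18978*(-1/25073)) = 3 + (13377/20639 - 18978/25073) = 3 - 56285421/517481647 = 1496159520/517481647 ≈ 2.8912)
M - 26*n = 1496159520/517481647 - 26*11 = 1496159520/517481647 - 1*286 = 1496159520/517481647 - 286 = -146503591522/517481647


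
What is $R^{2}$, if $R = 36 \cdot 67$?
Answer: $5817744$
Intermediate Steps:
$R = 2412$
$R^{2} = 2412^{2} = 5817744$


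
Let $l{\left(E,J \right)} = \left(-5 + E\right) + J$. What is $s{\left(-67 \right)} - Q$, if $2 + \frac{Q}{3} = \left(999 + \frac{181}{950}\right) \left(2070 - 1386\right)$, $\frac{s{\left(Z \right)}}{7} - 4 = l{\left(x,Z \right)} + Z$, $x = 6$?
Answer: $- \frac{51280899}{25} \approx -2.0512 \cdot 10^{6}$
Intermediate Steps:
$l{\left(E,J \right)} = -5 + E + J$
$s{\left(Z \right)} = 35 + 14 Z$ ($s{\left(Z \right)} = 28 + 7 \left(\left(-5 + 6 + Z\right) + Z\right) = 28 + 7 \left(\left(1 + Z\right) + Z\right) = 28 + 7 \left(1 + 2 Z\right) = 28 + \left(7 + 14 Z\right) = 35 + 14 Z$)
$Q = \frac{51258324}{25}$ ($Q = -6 + 3 \left(999 + \frac{181}{950}\right) \left(2070 - 1386\right) = -6 + 3 \left(999 + 181 \cdot \frac{1}{950}\right) 684 = -6 + 3 \left(999 + \frac{181}{950}\right) 684 = -6 + 3 \cdot \frac{949231}{950} \cdot 684 = -6 + 3 \cdot \frac{17086158}{25} = -6 + \frac{51258474}{25} = \frac{51258324}{25} \approx 2.0503 \cdot 10^{6}$)
$s{\left(-67 \right)} - Q = \left(35 + 14 \left(-67\right)\right) - \frac{51258324}{25} = \left(35 - 938\right) - \frac{51258324}{25} = -903 - \frac{51258324}{25} = - \frac{51280899}{25}$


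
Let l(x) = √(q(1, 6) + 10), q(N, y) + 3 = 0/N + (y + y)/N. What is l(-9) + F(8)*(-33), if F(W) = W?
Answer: -264 + √19 ≈ -259.64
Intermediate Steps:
q(N, y) = -3 + 2*y/N (q(N, y) = -3 + (0/N + (y + y)/N) = -3 + (0 + (2*y)/N) = -3 + (0 + 2*y/N) = -3 + 2*y/N)
l(x) = √19 (l(x) = √((-3 + 2*6/1) + 10) = √((-3 + 2*6*1) + 10) = √((-3 + 12) + 10) = √(9 + 10) = √19)
l(-9) + F(8)*(-33) = √19 + 8*(-33) = √19 - 264 = -264 + √19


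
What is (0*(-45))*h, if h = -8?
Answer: 0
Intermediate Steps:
(0*(-45))*h = (0*(-45))*(-8) = 0*(-8) = 0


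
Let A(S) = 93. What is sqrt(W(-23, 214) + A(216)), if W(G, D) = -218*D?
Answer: I*sqrt(46559) ≈ 215.78*I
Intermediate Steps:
sqrt(W(-23, 214) + A(216)) = sqrt(-218*214 + 93) = sqrt(-46652 + 93) = sqrt(-46559) = I*sqrt(46559)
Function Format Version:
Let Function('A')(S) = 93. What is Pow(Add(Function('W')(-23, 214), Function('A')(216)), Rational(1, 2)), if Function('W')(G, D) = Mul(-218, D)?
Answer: Mul(I, Pow(46559, Rational(1, 2))) ≈ Mul(215.78, I)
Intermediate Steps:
Pow(Add(Function('W')(-23, 214), Function('A')(216)), Rational(1, 2)) = Pow(Add(Mul(-218, 214), 93), Rational(1, 2)) = Pow(Add(-46652, 93), Rational(1, 2)) = Pow(-46559, Rational(1, 2)) = Mul(I, Pow(46559, Rational(1, 2)))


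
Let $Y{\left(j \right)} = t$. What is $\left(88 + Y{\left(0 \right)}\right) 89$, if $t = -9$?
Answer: $7031$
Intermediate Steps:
$Y{\left(j \right)} = -9$
$\left(88 + Y{\left(0 \right)}\right) 89 = \left(88 - 9\right) 89 = 79 \cdot 89 = 7031$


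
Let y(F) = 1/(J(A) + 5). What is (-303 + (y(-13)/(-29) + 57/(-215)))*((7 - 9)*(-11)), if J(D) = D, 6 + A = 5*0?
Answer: -41594146/6235 ≈ -6671.1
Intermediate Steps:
A = -6 (A = -6 + 5*0 = -6 + 0 = -6)
y(F) = -1 (y(F) = 1/(-6 + 5) = 1/(-1) = -1)
(-303 + (y(-13)/(-29) + 57/(-215)))*((7 - 9)*(-11)) = (-303 + (-1/(-29) + 57/(-215)))*((7 - 9)*(-11)) = (-303 + (-1*(-1/29) + 57*(-1/215)))*(-2*(-11)) = (-303 + (1/29 - 57/215))*22 = (-303 - 1438/6235)*22 = -1890643/6235*22 = -41594146/6235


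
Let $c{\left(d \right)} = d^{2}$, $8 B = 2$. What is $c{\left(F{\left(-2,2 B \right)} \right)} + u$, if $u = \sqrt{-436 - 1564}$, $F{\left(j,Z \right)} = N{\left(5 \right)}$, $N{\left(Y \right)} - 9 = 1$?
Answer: $100 + 20 i \sqrt{5} \approx 100.0 + 44.721 i$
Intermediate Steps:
$N{\left(Y \right)} = 10$ ($N{\left(Y \right)} = 9 + 1 = 10$)
$B = \frac{1}{4}$ ($B = \frac{1}{8} \cdot 2 = \frac{1}{4} \approx 0.25$)
$F{\left(j,Z \right)} = 10$
$u = 20 i \sqrt{5}$ ($u = \sqrt{-2000} = 20 i \sqrt{5} \approx 44.721 i$)
$c{\left(F{\left(-2,2 B \right)} \right)} + u = 10^{2} + 20 i \sqrt{5} = 100 + 20 i \sqrt{5}$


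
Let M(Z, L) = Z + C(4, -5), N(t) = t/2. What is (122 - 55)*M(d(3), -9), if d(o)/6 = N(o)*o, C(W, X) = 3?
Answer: 2010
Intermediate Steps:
N(t) = t/2 (N(t) = t*(½) = t/2)
d(o) = 3*o² (d(o) = 6*((o/2)*o) = 6*(o²/2) = 3*o²)
M(Z, L) = 3 + Z (M(Z, L) = Z + 3 = 3 + Z)
(122 - 55)*M(d(3), -9) = (122 - 55)*(3 + 3*3²) = 67*(3 + 3*9) = 67*(3 + 27) = 67*30 = 2010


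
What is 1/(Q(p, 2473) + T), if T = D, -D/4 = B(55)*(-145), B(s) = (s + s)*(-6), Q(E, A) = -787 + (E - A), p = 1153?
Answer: -1/384907 ≈ -2.5980e-6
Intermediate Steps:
Q(E, A) = -787 + E - A
B(s) = -12*s (B(s) = (2*s)*(-6) = -12*s)
D = -382800 (D = -4*(-12*55)*(-145) = -(-2640)*(-145) = -4*95700 = -382800)
T = -382800
1/(Q(p, 2473) + T) = 1/((-787 + 1153 - 1*2473) - 382800) = 1/((-787 + 1153 - 2473) - 382800) = 1/(-2107 - 382800) = 1/(-384907) = -1/384907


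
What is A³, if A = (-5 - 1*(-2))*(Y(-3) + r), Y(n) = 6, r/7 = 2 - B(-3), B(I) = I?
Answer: -1860867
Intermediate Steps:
r = 35 (r = 7*(2 - 1*(-3)) = 7*(2 + 3) = 7*5 = 35)
A = -123 (A = (-5 - 1*(-2))*(6 + 35) = (-5 + 2)*41 = -3*41 = -123)
A³ = (-123)³ = -1860867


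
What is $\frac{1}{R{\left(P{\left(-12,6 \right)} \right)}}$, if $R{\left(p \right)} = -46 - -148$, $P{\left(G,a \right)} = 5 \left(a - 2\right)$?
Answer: $\frac{1}{102} \approx 0.0098039$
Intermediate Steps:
$P{\left(G,a \right)} = -10 + 5 a$ ($P{\left(G,a \right)} = 5 \left(-2 + a\right) = -10 + 5 a$)
$R{\left(p \right)} = 102$ ($R{\left(p \right)} = -46 + 148 = 102$)
$\frac{1}{R{\left(P{\left(-12,6 \right)} \right)}} = \frac{1}{102}$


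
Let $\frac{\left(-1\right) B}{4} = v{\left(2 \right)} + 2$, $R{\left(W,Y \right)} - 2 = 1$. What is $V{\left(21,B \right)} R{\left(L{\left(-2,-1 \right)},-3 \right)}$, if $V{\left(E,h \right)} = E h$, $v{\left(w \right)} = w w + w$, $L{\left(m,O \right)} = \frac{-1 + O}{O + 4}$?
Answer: $-2016$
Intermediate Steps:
$L{\left(m,O \right)} = \frac{-1 + O}{4 + O}$
$R{\left(W,Y \right)} = 3$ ($R{\left(W,Y \right)} = 2 + 1 = 3$)
$v{\left(w \right)} = w + w^{2}$ ($v{\left(w \right)} = w^{2} + w = w + w^{2}$)
$B = -32$ ($B = - 4 \left(2 \left(1 + 2\right) + 2\right) = - 4 \left(2 \cdot 3 + 2\right) = - 4 \left(6 + 2\right) = \left(-4\right) 8 = -32$)
$V{\left(21,B \right)} R{\left(L{\left(-2,-1 \right)},-3 \right)} = 21 \left(-32\right) 3 = \left(-672\right) 3 = -2016$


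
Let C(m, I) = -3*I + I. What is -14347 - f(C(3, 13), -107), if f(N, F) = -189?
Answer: -14158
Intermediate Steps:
C(m, I) = -2*I
-14347 - f(C(3, 13), -107) = -14347 - 1*(-189) = -14347 + 189 = -14158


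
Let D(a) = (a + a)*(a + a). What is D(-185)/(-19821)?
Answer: -136900/19821 ≈ -6.9068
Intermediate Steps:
D(a) = 4*a² (D(a) = (2*a)*(2*a) = 4*a²)
D(-185)/(-19821) = (4*(-185)²)/(-19821) = (4*34225)*(-1/19821) = 136900*(-1/19821) = -136900/19821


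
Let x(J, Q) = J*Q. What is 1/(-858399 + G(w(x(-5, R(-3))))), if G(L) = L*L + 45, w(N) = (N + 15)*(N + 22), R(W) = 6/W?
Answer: -1/218354 ≈ -4.5797e-6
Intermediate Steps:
w(N) = (15 + N)*(22 + N)
G(L) = 45 + L² (G(L) = L² + 45 = 45 + L²)
1/(-858399 + G(w(x(-5, R(-3))))) = 1/(-858399 + (45 + (330 + (-30/(-3))² + 37*(-30/(-3)))²)) = 1/(-858399 + (45 + (330 + (-30*(-1)/3)² + 37*(-30*(-1)/3))²)) = 1/(-858399 + (45 + (330 + (-5*(-2))² + 37*(-5*(-2)))²)) = 1/(-858399 + (45 + (330 + 10² + 37*10)²)) = 1/(-858399 + (45 + (330 + 100 + 370)²)) = 1/(-858399 + (45 + 800²)) = 1/(-858399 + (45 + 640000)) = 1/(-858399 + 640045) = 1/(-218354) = -1/218354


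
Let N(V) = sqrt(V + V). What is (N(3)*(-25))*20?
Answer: -500*sqrt(6) ≈ -1224.7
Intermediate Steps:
N(V) = sqrt(2)*sqrt(V) (N(V) = sqrt(2*V) = sqrt(2)*sqrt(V))
(N(3)*(-25))*20 = ((sqrt(2)*sqrt(3))*(-25))*20 = (sqrt(6)*(-25))*20 = -25*sqrt(6)*20 = -500*sqrt(6)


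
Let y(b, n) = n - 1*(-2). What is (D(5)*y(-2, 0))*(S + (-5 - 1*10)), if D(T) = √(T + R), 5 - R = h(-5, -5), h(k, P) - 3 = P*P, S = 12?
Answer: -18*I*√2 ≈ -25.456*I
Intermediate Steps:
h(k, P) = 3 + P² (h(k, P) = 3 + P*P = 3 + P²)
R = -23 (R = 5 - (3 + (-5)²) = 5 - (3 + 25) = 5 - 1*28 = 5 - 28 = -23)
y(b, n) = 2 + n (y(b, n) = n + 2 = 2 + n)
D(T) = √(-23 + T) (D(T) = √(T - 23) = √(-23 + T))
(D(5)*y(-2, 0))*(S + (-5 - 1*10)) = (√(-23 + 5)*(2 + 0))*(12 + (-5 - 1*10)) = (√(-18)*2)*(12 + (-5 - 10)) = ((3*I*√2)*2)*(12 - 15) = (6*I*√2)*(-3) = -18*I*√2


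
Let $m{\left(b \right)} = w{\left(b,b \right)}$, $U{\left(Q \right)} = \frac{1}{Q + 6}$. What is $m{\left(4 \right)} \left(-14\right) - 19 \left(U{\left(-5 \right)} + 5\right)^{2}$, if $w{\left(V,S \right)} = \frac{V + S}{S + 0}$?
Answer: $-712$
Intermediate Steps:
$U{\left(Q \right)} = \frac{1}{6 + Q}$
$w{\left(V,S \right)} = \frac{S + V}{S}$
$m{\left(b \right)} = 2$ ($m{\left(b \right)} = \frac{b + b}{b} = \frac{2 b}{b} = 2$)
$m{\left(4 \right)} \left(-14\right) - 19 \left(U{\left(-5 \right)} + 5\right)^{2} = 2 \left(-14\right) - 19 \left(\frac{1}{6 - 5} + 5\right)^{2} = -28 - 19 \left(1^{-1} + 5\right)^{2} = -28 - 19 \left(1 + 5\right)^{2} = -28 - 19 \cdot 6^{2} = -28 - 684 = -712$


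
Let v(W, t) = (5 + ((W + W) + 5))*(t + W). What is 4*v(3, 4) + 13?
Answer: 461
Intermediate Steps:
v(W, t) = (10 + 2*W)*(W + t) (v(W, t) = (5 + (2*W + 5))*(W + t) = (5 + (5 + 2*W))*(W + t) = (10 + 2*W)*(W + t))
4*v(3, 4) + 13 = 4*(2*3² + 10*3 + 10*4 + 2*3*4) + 13 = 4*(2*9 + 30 + 40 + 24) + 13 = 4*(18 + 30 + 40 + 24) + 13 = 4*112 + 13 = 448 + 13 = 461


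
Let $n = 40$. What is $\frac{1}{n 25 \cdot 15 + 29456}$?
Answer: $\frac{1}{44456} \approx 2.2494 \cdot 10^{-5}$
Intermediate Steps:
$\frac{1}{n 25 \cdot 15 + 29456} = \frac{1}{40 \cdot 25 \cdot 15 + 29456} = \frac{1}{1000 \cdot 15 + 29456} = \frac{1}{15000 + 29456} = \frac{1}{44456}$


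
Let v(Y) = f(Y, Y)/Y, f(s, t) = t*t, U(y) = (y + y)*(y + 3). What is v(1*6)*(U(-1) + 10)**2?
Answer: 216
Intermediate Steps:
U(y) = 2*y*(3 + y) (U(y) = (2*y)*(3 + y) = 2*y*(3 + y))
f(s, t) = t**2
v(Y) = Y (v(Y) = Y**2/Y = Y)
v(1*6)*(U(-1) + 10)**2 = (1*6)*(2*(-1)*(3 - 1) + 10)**2 = 6*(2*(-1)*2 + 10)**2 = 6*(-4 + 10)**2 = 6*6**2 = 6*36 = 216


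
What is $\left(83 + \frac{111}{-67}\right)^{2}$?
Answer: $\frac{29702500}{4489} \approx 6616.7$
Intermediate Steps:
$\left(83 + \frac{111}{-67}\right)^{2} = \left(83 + 111 \left(- \frac{1}{67}\right)\right)^{2} = \left(83 - \frac{111}{67}\right)^{2} = \left(\frac{5450}{67}\right)^{2} = \frac{29702500}{4489}$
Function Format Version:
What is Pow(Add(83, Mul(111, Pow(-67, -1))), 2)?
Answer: Rational(29702500, 4489) ≈ 6616.7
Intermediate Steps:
Pow(Add(83, Mul(111, Pow(-67, -1))), 2) = Pow(Add(83, Mul(111, Rational(-1, 67))), 2) = Pow(Add(83, Rational(-111, 67)), 2) = Pow(Rational(5450, 67), 2) = Rational(29702500, 4489)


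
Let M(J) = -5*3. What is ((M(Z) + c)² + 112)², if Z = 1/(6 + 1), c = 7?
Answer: 30976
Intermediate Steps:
Z = ⅐ (Z = 1/7 = ⅐ ≈ 0.14286)
M(J) = -15
((M(Z) + c)² + 112)² = ((-15 + 7)² + 112)² = ((-8)² + 112)² = (64 + 112)² = 176² = 30976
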